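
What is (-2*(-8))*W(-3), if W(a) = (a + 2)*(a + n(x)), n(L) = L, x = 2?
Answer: 16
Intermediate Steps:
W(a) = (2 + a)² (W(a) = (a + 2)*(a + 2) = (2 + a)*(2 + a) = (2 + a)²)
(-2*(-8))*W(-3) = (-2*(-8))*(4 + (-3)² + 4*(-3)) = 16*(4 + 9 - 12) = 16*1 = 16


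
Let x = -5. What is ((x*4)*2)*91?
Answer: -3640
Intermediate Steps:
((x*4)*2)*91 = (-5*4*2)*91 = -20*2*91 = -40*91 = -3640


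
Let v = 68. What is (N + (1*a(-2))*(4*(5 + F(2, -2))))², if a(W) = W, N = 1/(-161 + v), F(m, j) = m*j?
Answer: 555025/8649 ≈ 64.172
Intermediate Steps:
F(m, j) = j*m
N = -1/93 (N = 1/(-161 + 68) = 1/(-93) = -1/93 ≈ -0.010753)
(N + (1*a(-2))*(4*(5 + F(2, -2))))² = (-1/93 + (1*(-2))*(4*(5 - 2*2)))² = (-1/93 - 8*(5 - 4))² = (-1/93 - 8)² = (-745/93)² = 555025/8649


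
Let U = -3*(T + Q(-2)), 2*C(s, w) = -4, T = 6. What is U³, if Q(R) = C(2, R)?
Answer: -1728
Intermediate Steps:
C(s, w) = -2 (C(s, w) = (½)*(-4) = -2)
Q(R) = -2
U = -12 (U = -3*(6 - 2) = -3*4 = -12)
U³ = (-12)³ = -1728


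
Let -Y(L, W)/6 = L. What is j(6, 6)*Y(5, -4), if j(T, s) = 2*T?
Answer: -360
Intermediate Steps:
Y(L, W) = -6*L
j(6, 6)*Y(5, -4) = (2*6)*(-6*5) = 12*(-30) = -360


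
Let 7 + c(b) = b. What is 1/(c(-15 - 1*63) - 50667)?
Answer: -1/50752 ≈ -1.9704e-5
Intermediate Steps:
c(b) = -7 + b
1/(c(-15 - 1*63) - 50667) = 1/((-7 + (-15 - 1*63)) - 50667) = 1/((-7 + (-15 - 63)) - 50667) = 1/((-7 - 78) - 50667) = 1/(-85 - 50667) = 1/(-50752) = -1/50752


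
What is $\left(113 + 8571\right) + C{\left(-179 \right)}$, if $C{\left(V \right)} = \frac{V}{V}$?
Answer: $8685$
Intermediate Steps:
$C{\left(V \right)} = 1$
$\left(113 + 8571\right) + C{\left(-179 \right)} = \left(113 + 8571\right) + 1 = 8684 + 1 = 8685$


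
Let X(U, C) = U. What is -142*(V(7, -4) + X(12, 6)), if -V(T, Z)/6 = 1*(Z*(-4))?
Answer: 11928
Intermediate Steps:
V(T, Z) = 24*Z (V(T, Z) = -6*Z*(-4) = -6*(-4*Z) = -(-24)*Z = 24*Z)
-142*(V(7, -4) + X(12, 6)) = -142*(24*(-4) + 12) = -142*(-96 + 12) = -142*(-84) = 11928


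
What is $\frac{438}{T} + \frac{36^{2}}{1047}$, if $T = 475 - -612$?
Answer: $\frac{622446}{379363} \approx 1.6408$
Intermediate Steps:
$T = 1087$ ($T = 475 + 612 = 1087$)
$\frac{438}{T} + \frac{36^{2}}{1047} = \frac{438}{1087} + \frac{36^{2}}{1047} = 438 \cdot \frac{1}{1087} + 1296 \cdot \frac{1}{1047} = \frac{438}{1087} + \frac{432}{349} = \frac{622446}{379363}$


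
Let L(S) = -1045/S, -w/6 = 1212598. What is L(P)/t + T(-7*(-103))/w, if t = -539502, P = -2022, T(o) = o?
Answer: -33088435591/330697617852078 ≈ -0.00010006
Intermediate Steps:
w = -7275588 (w = -6*1212598 = -7275588)
L(P)/t + T(-7*(-103))/w = -1045/(-2022)/(-539502) - 7*(-103)/(-7275588) = -1045*(-1/2022)*(-1/539502) + 721*(-1/7275588) = (1045/2022)*(-1/539502) - 721/7275588 = -1045/1090873044 - 721/7275588 = -33088435591/330697617852078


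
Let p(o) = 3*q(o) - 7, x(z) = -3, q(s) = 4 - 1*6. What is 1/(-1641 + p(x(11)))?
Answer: -1/1654 ≈ -0.00060460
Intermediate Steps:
q(s) = -2 (q(s) = 4 - 6 = -2)
p(o) = -13 (p(o) = 3*(-2) - 7 = -6 - 7 = -13)
1/(-1641 + p(x(11))) = 1/(-1641 - 13) = 1/(-1654) = -1/1654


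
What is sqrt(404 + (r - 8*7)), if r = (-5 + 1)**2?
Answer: 2*sqrt(91) ≈ 19.079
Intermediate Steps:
r = 16 (r = (-4)**2 = 16)
sqrt(404 + (r - 8*7)) = sqrt(404 + (16 - 8*7)) = sqrt(404 + (16 - 56)) = sqrt(404 - 40) = sqrt(364) = 2*sqrt(91)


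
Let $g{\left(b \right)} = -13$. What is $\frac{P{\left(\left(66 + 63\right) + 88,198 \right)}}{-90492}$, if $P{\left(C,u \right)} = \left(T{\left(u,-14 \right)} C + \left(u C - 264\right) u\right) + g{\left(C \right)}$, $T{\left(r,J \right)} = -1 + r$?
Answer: $- \frac{2124433}{22623} \approx -93.906$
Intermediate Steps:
$P{\left(C,u \right)} = -13 + C \left(-1 + u\right) + u \left(-264 + C u\right)$ ($P{\left(C,u \right)} = \left(\left(-1 + u\right) C + \left(u C - 264\right) u\right) - 13 = \left(C \left(-1 + u\right) + \left(C u - 264\right) u\right) - 13 = \left(C \left(-1 + u\right) + \left(-264 + C u\right) u\right) - 13 = \left(C \left(-1 + u\right) + u \left(-264 + C u\right)\right) - 13 = -13 + C \left(-1 + u\right) + u \left(-264 + C u\right)$)
$\frac{P{\left(\left(66 + 63\right) + 88,198 \right)}}{-90492} = \frac{-13 - 52272 + \left(\left(66 + 63\right) + 88\right) 198^{2} + \left(\left(66 + 63\right) + 88\right) \left(-1 + 198\right)}{-90492} = \left(-13 - 52272 + \left(129 + 88\right) 39204 + \left(129 + 88\right) 197\right) \left(- \frac{1}{90492}\right) = \left(-13 - 52272 + 217 \cdot 39204 + 217 \cdot 197\right) \left(- \frac{1}{90492}\right) = \left(-13 - 52272 + 8507268 + 42749\right) \left(- \frac{1}{90492}\right) = 8497732 \left(- \frac{1}{90492}\right) = - \frac{2124433}{22623}$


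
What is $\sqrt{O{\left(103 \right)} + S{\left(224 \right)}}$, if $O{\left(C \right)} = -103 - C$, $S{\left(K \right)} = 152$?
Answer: $3 i \sqrt{6} \approx 7.3485 i$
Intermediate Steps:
$\sqrt{O{\left(103 \right)} + S{\left(224 \right)}} = \sqrt{\left(-103 - 103\right) + 152} = \sqrt{-206 + 152} = \sqrt{-54} = 3 i \sqrt{6}$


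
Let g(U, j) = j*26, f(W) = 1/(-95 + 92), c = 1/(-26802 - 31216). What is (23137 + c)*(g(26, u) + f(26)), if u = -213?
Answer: -7434450785325/58018 ≈ -1.2814e+8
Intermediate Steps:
c = -1/58018 (c = 1/(-58018) = -1/58018 ≈ -1.7236e-5)
f(W) = -1/3 (f(W) = 1/(-3) = -1/3)
g(U, j) = 26*j
(23137 + c)*(g(26, u) + f(26)) = (23137 - 1/58018)*(26*(-213) - 1/3) = 1342362465*(-5538 - 1/3)/58018 = (1342362465/58018)*(-16615/3) = -7434450785325/58018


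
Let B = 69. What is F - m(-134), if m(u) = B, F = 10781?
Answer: 10712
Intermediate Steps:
m(u) = 69
F - m(-134) = 10781 - 1*69 = 10781 - 69 = 10712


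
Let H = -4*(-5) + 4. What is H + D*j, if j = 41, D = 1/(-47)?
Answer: 1087/47 ≈ 23.128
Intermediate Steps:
D = -1/47 ≈ -0.021277
H = 24 (H = 20 + 4 = 24)
H + D*j = 24 - 1/47*41 = 24 - 41/47 = 1087/47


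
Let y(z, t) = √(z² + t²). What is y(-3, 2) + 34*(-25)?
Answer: -850 + √13 ≈ -846.39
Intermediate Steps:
y(z, t) = √(t² + z²)
y(-3, 2) + 34*(-25) = √(2² + (-3)²) + 34*(-25) = √(4 + 9) - 850 = √13 - 850 = -850 + √13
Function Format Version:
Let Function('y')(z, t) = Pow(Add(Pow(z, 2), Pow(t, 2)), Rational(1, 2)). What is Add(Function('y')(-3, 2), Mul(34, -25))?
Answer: Add(-850, Pow(13, Rational(1, 2))) ≈ -846.39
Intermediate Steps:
Function('y')(z, t) = Pow(Add(Pow(t, 2), Pow(z, 2)), Rational(1, 2))
Add(Function('y')(-3, 2), Mul(34, -25)) = Add(Pow(Add(Pow(2, 2), Pow(-3, 2)), Rational(1, 2)), Mul(34, -25)) = Add(Pow(Add(4, 9), Rational(1, 2)), -850) = Add(Pow(13, Rational(1, 2)), -850) = Add(-850, Pow(13, Rational(1, 2)))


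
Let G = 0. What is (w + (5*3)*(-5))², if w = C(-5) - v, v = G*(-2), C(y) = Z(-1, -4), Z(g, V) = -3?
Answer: 6084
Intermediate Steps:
C(y) = -3
v = 0 (v = 0*(-2) = 0)
w = -3 (w = -3 - 1*0 = -3 + 0 = -3)
(w + (5*3)*(-5))² = (-3 + (5*3)*(-5))² = (-3 + 15*(-5))² = (-3 - 75)² = (-78)² = 6084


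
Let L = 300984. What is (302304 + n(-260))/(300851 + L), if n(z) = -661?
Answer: 301643/601835 ≈ 0.50121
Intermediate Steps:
(302304 + n(-260))/(300851 + L) = (302304 - 661)/(300851 + 300984) = 301643/601835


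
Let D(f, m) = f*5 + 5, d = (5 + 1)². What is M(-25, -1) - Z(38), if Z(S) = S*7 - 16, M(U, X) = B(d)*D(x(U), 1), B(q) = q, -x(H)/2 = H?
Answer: 8930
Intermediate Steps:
d = 36 (d = 6² = 36)
x(H) = -2*H
D(f, m) = 5 + 5*f (D(f, m) = 5*f + 5 = 5 + 5*f)
M(U, X) = 180 - 360*U (M(U, X) = 36*(5 + 5*(-2*U)) = 36*(5 - 10*U) = 180 - 360*U)
Z(S) = -16 + 7*S (Z(S) = 7*S - 16 = -16 + 7*S)
M(-25, -1) - Z(38) = (180 - 360*(-25)) - (-16 + 7*38) = (180 + 9000) - (-16 + 266) = 9180 - 1*250 = 9180 - 250 = 8930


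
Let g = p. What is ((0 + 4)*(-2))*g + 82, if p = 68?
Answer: -462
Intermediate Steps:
g = 68
((0 + 4)*(-2))*g + 82 = ((0 + 4)*(-2))*68 + 82 = (4*(-2))*68 + 82 = -8*68 + 82 = -544 + 82 = -462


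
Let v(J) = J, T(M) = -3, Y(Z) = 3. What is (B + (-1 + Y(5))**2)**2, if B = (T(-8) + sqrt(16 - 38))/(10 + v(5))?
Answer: (57 + I*sqrt(22))**2/225 ≈ 14.342 + 2.3765*I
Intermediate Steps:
B = -1/5 + I*sqrt(22)/15 (B = (-3 + sqrt(16 - 38))/(10 + 5) = (-3 + sqrt(-22))/15 = (-3 + I*sqrt(22))*(1/15) = -1/5 + I*sqrt(22)/15 ≈ -0.2 + 0.31269*I)
(B + (-1 + Y(5))**2)**2 = ((-1/5 + I*sqrt(22)/15) + (-1 + 3)**2)**2 = ((-1/5 + I*sqrt(22)/15) + 2**2)**2 = ((-1/5 + I*sqrt(22)/15) + 4)**2 = (19/5 + I*sqrt(22)/15)**2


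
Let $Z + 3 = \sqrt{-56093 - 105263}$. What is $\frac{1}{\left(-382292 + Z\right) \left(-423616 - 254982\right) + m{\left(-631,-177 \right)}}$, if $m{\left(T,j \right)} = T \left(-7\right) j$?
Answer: $\frac{259423840601}{67300803375843905720225} + \frac{1357196 i \sqrt{40339}}{67300803375843905720225} \approx 3.8547 \cdot 10^{-12} + 4.0503 \cdot 10^{-15} i$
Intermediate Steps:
$Z = -3 + 2 i \sqrt{40339}$ ($Z = -3 + \sqrt{-56093 - 105263} = -3 + \sqrt{-161356} = -3 + 2 i \sqrt{40339} \approx -3.0 + 401.69 i$)
$m{\left(T,j \right)} = - 7 T j$
$\frac{1}{\left(-382292 + Z\right) \left(-423616 - 254982\right) + m{\left(-631,-177 \right)}} = \frac{1}{\left(-382292 - \left(3 - 2 i \sqrt{40339}\right)\right) \left(-423616 - 254982\right) - \left(-4417\right) \left(-177\right)} = \frac{1}{\left(-382295 + 2 i \sqrt{40339}\right) \left(-423616 - 254982\right) - 781809} = \frac{1}{\left(-382295 + 2 i \sqrt{40339}\right) \left(-678598\right) - 781809} = \frac{1}{\left(259424622410 - 1357196 i \sqrt{40339}\right) - 781809} = \frac{1}{259423840601 - 1357196 i \sqrt{40339}}$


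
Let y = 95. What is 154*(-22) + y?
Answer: -3293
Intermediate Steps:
154*(-22) + y = 154*(-22) + 95 = -3388 + 95 = -3293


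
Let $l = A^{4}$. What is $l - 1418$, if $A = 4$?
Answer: $-1162$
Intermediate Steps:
$l = 256$ ($l = 4^{4} = 256$)
$l - 1418 = 256 - 1418 = -1162$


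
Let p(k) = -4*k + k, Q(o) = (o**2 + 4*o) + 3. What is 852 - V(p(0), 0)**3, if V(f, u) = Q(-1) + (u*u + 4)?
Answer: 788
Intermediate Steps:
Q(o) = 3 + o**2 + 4*o
p(k) = -3*k
V(f, u) = 4 + u**2 (V(f, u) = (3 + (-1)**2 + 4*(-1)) + (u*u + 4) = (3 + 1 - 4) + (u**2 + 4) = 0 + (4 + u**2) = 4 + u**2)
852 - V(p(0), 0)**3 = 852 - (4 + 0**2)**3 = 852 - (4 + 0)**3 = 852 - 1*4**3 = 852 - 1*64 = 852 - 64 = 788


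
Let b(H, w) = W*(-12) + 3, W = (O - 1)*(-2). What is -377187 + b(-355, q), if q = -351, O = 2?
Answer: -377160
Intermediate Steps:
W = -2 (W = (2 - 1)*(-2) = 1*(-2) = -2)
b(H, w) = 27 (b(H, w) = -2*(-12) + 3 = 24 + 3 = 27)
-377187 + b(-355, q) = -377187 + 27 = -377160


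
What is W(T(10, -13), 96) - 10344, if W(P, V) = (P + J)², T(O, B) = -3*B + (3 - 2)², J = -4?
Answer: -9048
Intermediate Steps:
T(O, B) = 1 - 3*B (T(O, B) = -3*B + 1² = -3*B + 1 = 1 - 3*B)
W(P, V) = (-4 + P)² (W(P, V) = (P - 4)² = (-4 + P)²)
W(T(10, -13), 96) - 10344 = (-4 + (1 - 3*(-13)))² - 10344 = (-4 + (1 + 39))² - 10344 = (-4 + 40)² - 10344 = 36² - 10344 = 1296 - 10344 = -9048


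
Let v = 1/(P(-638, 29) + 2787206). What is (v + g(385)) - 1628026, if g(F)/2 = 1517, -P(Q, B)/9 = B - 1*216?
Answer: -4531922313887/2788889 ≈ -1.6250e+6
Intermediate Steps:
P(Q, B) = 1944 - 9*B (P(Q, B) = -9*(B - 1*216) = -9*(B - 216) = -9*(-216 + B) = 1944 - 9*B)
g(F) = 3034 (g(F) = 2*1517 = 3034)
v = 1/2788889 (v = 1/((1944 - 9*29) + 2787206) = 1/((1944 - 261) + 2787206) = 1/(1683 + 2787206) = 1/2788889 ≈ 3.5857e-7)
(v + g(385)) - 1628026 = (1/2788889 + 3034) - 1628026 = 8461489227/2788889 - 1628026 = -4531922313887/2788889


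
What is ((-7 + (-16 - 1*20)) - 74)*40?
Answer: -4680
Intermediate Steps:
((-7 + (-16 - 1*20)) - 74)*40 = ((-7 + (-16 - 20)) - 74)*40 = ((-7 - 36) - 74)*40 = (-43 - 74)*40 = -117*40 = -4680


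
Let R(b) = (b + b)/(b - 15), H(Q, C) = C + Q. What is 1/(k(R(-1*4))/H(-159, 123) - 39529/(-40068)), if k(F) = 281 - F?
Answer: -27189/185084 ≈ -0.14690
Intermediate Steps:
R(b) = 2*b/(-15 + b) (R(b) = (2*b)/(-15 + b) = 2*b/(-15 + b))
1/(k(R(-1*4))/H(-159, 123) - 39529/(-40068)) = 1/((281 - 2*(-1*4)/(-15 - 1*4))/(123 - 159) - 39529/(-40068)) = 1/((281 - 2*(-4)/(-15 - 4))/(-36) - 39529*(-1/40068)) = 1/((281 - 2*(-4)/(-19))*(-1/36) + 5647/5724) = 1/((281 - 2*(-4)*(-1)/19)*(-1/36) + 5647/5724) = 1/((281 - 1*8/19)*(-1/36) + 5647/5724) = 1/((281 - 8/19)*(-1/36) + 5647/5724) = 1/((5331/19)*(-1/36) + 5647/5724) = 1/(-1777/228 + 5647/5724) = 1/(-185084/27189) = -27189/185084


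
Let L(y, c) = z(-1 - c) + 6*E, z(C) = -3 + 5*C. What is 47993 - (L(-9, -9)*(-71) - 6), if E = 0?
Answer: 50626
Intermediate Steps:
L(y, c) = -8 - 5*c (L(y, c) = (-3 + 5*(-1 - c)) + 6*0 = (-3 + (-5 - 5*c)) + 0 = (-8 - 5*c) + 0 = -8 - 5*c)
47993 - (L(-9, -9)*(-71) - 6) = 47993 - ((-8 - 5*(-9))*(-71) - 6) = 47993 - ((-8 + 45)*(-71) - 6) = 47993 - (37*(-71) - 6) = 47993 - (-2627 - 6) = 47993 - 1*(-2633) = 47993 + 2633 = 50626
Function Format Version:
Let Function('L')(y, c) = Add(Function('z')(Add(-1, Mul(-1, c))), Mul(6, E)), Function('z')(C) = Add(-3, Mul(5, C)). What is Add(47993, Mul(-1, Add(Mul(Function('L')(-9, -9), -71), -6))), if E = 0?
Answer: 50626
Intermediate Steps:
Function('L')(y, c) = Add(-8, Mul(-5, c)) (Function('L')(y, c) = Add(Add(-3, Mul(5, Add(-1, Mul(-1, c)))), Mul(6, 0)) = Add(Add(-3, Add(-5, Mul(-5, c))), 0) = Add(Add(-8, Mul(-5, c)), 0) = Add(-8, Mul(-5, c)))
Add(47993, Mul(-1, Add(Mul(Function('L')(-9, -9), -71), -6))) = Add(47993, Mul(-1, Add(Mul(Add(-8, Mul(-5, -9)), -71), -6))) = Add(47993, Mul(-1, Add(Mul(Add(-8, 45), -71), -6))) = Add(47993, Mul(-1, Add(Mul(37, -71), -6))) = Add(47993, Mul(-1, Add(-2627, -6))) = Add(47993, Mul(-1, -2633)) = Add(47993, 2633) = 50626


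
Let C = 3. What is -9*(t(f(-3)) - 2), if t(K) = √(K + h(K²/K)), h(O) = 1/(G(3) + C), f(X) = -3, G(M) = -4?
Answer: 18 - 18*I ≈ 18.0 - 18.0*I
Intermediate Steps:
h(O) = -1 (h(O) = 1/(-4 + 3) = 1/(-1) = -1)
t(K) = √(-1 + K) (t(K) = √(K - 1) = √(-1 + K))
-9*(t(f(-3)) - 2) = -9*(√(-1 - 3) - 2) = -9*(√(-4) - 2) = -9*(2*I - 2) = -9*(-2 + 2*I) = 18 - 18*I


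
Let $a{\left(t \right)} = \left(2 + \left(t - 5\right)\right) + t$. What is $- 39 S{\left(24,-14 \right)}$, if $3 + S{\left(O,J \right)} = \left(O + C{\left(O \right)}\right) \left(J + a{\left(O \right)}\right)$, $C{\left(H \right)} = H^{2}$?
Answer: $-725283$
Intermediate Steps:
$a{\left(t \right)} = -3 + 2 t$ ($a{\left(t \right)} = \left(2 + \left(-5 + t\right)\right) + t = \left(-3 + t\right) + t = -3 + 2 t$)
$S{\left(O,J \right)} = -3 + \left(O + O^{2}\right) \left(-3 + J + 2 O\right)$ ($S{\left(O,J \right)} = -3 + \left(O + O^{2}\right) \left(J + \left(-3 + 2 O\right)\right) = -3 + \left(O + O^{2}\right) \left(-3 + J + 2 O\right)$)
$- 39 S{\left(24,-14 \right)} = - 39 \left(-3 - 24^{2} - 72 + 2 \cdot 24^{3} - 336 - 14 \cdot 24^{2}\right) = - 39 \left(-3 - 576 - 72 + 2 \cdot 13824 - 336 - 8064\right) = - 39 \left(-3 - 576 - 72 + 27648 - 336 - 8064\right) = - 39 \cdot 18597 = \left(-1\right) 725283 = -725283$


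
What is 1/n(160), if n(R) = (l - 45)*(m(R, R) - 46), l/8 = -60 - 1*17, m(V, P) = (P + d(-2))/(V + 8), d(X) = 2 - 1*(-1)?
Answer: 168/5000465 ≈ 3.3597e-5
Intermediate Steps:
d(X) = 3 (d(X) = 2 + 1 = 3)
m(V, P) = (3 + P)/(8 + V) (m(V, P) = (P + 3)/(V + 8) = (3 + P)/(8 + V))
l = -616 (l = 8*(-60 - 1*17) = 8*(-60 - 17) = 8*(-77) = -616)
n(R) = 30406 - 661*(3 + R)/(8 + R) (n(R) = (-616 - 45)*((3 + R)/(8 + R) - 46) = -661*(-46 + (3 + R)/(8 + R)) = 30406 - 661*(3 + R)/(8 + R))
1/n(160) = 1/(3305*(73 + 9*160)/(8 + 160)) = 1/(3305*(73 + 1440)/168) = 1/(3305*(1/168)*1513) = 1/(5000465/168) = 168/5000465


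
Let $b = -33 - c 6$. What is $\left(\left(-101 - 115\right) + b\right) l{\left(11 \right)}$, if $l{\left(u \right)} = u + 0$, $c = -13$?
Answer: $-1881$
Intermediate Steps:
$b = 45$ ($b = -33 - \left(-13\right) 6 = -33 - -78 = -33 + 78 = 45$)
$l{\left(u \right)} = u$
$\left(\left(-101 - 115\right) + b\right) l{\left(11 \right)} = \left(\left(-101 - 115\right) + 45\right) 11 = \left(-216 + 45\right) 11 = \left(-171\right) 11 = -1881$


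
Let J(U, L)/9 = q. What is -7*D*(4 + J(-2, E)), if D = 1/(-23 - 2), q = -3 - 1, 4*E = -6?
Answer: -224/25 ≈ -8.9600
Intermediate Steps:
E = -3/2 (E = (1/4)*(-6) = -3/2 ≈ -1.5000)
q = -4
J(U, L) = -36 (J(U, L) = 9*(-4) = -36)
D = -1/25 (D = 1/(-25) = -1/25 ≈ -0.040000)
-7*D*(4 + J(-2, E)) = -(-7)*(4 - 36)/25 = -(-7)*(-32)/25 = -7*32/25 = -224/25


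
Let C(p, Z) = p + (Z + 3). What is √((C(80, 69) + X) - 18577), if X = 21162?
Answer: √2737 ≈ 52.316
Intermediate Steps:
C(p, Z) = 3 + Z + p (C(p, Z) = p + (3 + Z) = 3 + Z + p)
√((C(80, 69) + X) - 18577) = √(((3 + 69 + 80) + 21162) - 18577) = √((152 + 21162) - 18577) = √(21314 - 18577) = √2737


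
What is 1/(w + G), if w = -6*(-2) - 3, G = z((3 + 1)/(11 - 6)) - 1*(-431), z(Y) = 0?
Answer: 1/440 ≈ 0.0022727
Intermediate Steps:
G = 431 (G = 0 - 1*(-431) = 0 + 431 = 431)
w = 9 (w = 12 - 3 = 9)
1/(w + G) = 1/(9 + 431) = 1/440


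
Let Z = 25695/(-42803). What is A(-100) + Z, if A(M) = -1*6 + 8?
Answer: 59911/42803 ≈ 1.3997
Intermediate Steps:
Z = -25695/42803 (Z = 25695*(-1/42803) = -25695/42803 ≈ -0.60031)
A(M) = 2 (A(M) = -6 + 8 = 2)
A(-100) + Z = 2 - 25695/42803 = 59911/42803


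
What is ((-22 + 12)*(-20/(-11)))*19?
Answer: -3800/11 ≈ -345.45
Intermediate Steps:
((-22 + 12)*(-20/(-11)))*19 = -(-200)*(-1)/11*19 = -10*20/11*19 = -200/11*19 = -3800/11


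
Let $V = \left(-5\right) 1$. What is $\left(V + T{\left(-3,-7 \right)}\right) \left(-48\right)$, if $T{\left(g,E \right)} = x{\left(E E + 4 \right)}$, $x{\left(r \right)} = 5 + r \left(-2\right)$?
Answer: $5088$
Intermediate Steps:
$x{\left(r \right)} = 5 - 2 r$
$V = -5$
$T{\left(g,E \right)} = -3 - 2 E^{2}$ ($T{\left(g,E \right)} = 5 - 2 \left(E E + 4\right) = 5 - 2 \left(E^{2} + 4\right) = 5 - 2 \left(4 + E^{2}\right) = 5 - \left(8 + 2 E^{2}\right) = -3 - 2 E^{2}$)
$\left(V + T{\left(-3,-7 \right)}\right) \left(-48\right) = \left(-5 - \left(3 + 2 \left(-7\right)^{2}\right)\right) \left(-48\right) = \left(-5 - 101\right) \left(-48\right) = \left(-106\right) \left(-48\right) = 5088$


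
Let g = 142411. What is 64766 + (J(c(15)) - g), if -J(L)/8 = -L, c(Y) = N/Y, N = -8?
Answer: -1164739/15 ≈ -77649.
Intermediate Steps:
c(Y) = -8/Y
J(L) = 8*L (J(L) = -(-8)*L = 8*L)
64766 + (J(c(15)) - g) = 64766 + (8*(-8/15) - 1*142411) = 64766 + (8*(-8*1/15) - 142411) = 64766 + (8*(-8/15) - 142411) = 64766 + (-64/15 - 142411) = 64766 - 2136229/15 = -1164739/15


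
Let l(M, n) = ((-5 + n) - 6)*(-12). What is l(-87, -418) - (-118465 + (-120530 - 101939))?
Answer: 346082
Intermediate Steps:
l(M, n) = 132 - 12*n (l(M, n) = (-11 + n)*(-12) = 132 - 12*n)
l(-87, -418) - (-118465 + (-120530 - 101939)) = (132 - 12*(-418)) - (-118465 + (-120530 - 101939)) = (132 + 5016) - (-118465 - 222469) = 5148 - 1*(-340934) = 5148 + 340934 = 346082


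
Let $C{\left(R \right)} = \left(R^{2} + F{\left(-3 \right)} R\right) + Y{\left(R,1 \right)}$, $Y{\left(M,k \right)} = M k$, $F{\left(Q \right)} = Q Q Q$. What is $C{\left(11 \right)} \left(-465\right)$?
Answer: $76725$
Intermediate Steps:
$F{\left(Q \right)} = Q^{3}$ ($F{\left(Q \right)} = Q^{2} Q = Q^{3}$)
$C{\left(R \right)} = R^{2} - 26 R$ ($C{\left(R \right)} = \left(R^{2} + \left(-3\right)^{3} R\right) + R 1 = \left(R^{2} - 27 R\right) + R = R^{2} - 26 R$)
$C{\left(11 \right)} \left(-465\right) = 11 \left(-26 + 11\right) \left(-465\right) = 11 \left(-15\right) \left(-465\right) = \left(-165\right) \left(-465\right) = 76725$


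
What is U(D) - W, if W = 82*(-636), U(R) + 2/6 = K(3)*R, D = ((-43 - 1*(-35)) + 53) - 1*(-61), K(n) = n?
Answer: 157409/3 ≈ 52470.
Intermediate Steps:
D = 106 (D = ((-43 + 35) + 53) + 61 = (-8 + 53) + 61 = 45 + 61 = 106)
U(R) = -⅓ + 3*R
W = -52152
U(D) - W = (-⅓ + 3*106) - 1*(-52152) = (-⅓ + 318) + 52152 = 953/3 + 52152 = 157409/3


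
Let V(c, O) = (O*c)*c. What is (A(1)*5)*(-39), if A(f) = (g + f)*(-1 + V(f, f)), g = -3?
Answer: 0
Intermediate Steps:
V(c, O) = O*c**2
A(f) = (-1 + f**3)*(-3 + f) (A(f) = (-3 + f)*(-1 + f*f**2) = (-3 + f)*(-1 + f**3) = (-1 + f**3)*(-3 + f))
(A(1)*5)*(-39) = ((3 + 1**4 - 1*1 - 3*1**3)*5)*(-39) = ((3 + 1 - 1 - 3*1)*5)*(-39) = ((3 + 1 - 1 - 3)*5)*(-39) = (0*5)*(-39) = 0*(-39) = 0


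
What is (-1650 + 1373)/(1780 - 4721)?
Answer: 277/2941 ≈ 0.094186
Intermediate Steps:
(-1650 + 1373)/(1780 - 4721) = -277/(-2941) = -277*(-1/2941) = 277/2941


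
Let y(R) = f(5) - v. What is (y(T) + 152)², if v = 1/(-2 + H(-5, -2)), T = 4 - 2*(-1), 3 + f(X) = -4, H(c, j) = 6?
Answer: 335241/16 ≈ 20953.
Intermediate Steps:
f(X) = -7 (f(X) = -3 - 4 = -7)
T = 6 (T = 4 - 1*(-2) = 4 + 2 = 6)
v = ¼ (v = 1/(-2 + 6) = 1/4 = ¼ ≈ 0.25000)
y(R) = -29/4 (y(R) = -7 - 1*¼ = -7 - ¼ = -29/4)
(y(T) + 152)² = (-29/4 + 152)² = (579/4)² = 335241/16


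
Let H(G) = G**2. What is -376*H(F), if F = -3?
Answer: -3384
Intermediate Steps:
-376*H(F) = -376*(-3)**2 = -376*9 = -3384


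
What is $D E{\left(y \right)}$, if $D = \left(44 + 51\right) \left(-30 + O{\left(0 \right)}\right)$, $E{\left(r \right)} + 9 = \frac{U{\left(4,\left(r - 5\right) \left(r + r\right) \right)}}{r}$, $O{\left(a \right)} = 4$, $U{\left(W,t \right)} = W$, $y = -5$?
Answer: $24206$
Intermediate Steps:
$E{\left(r \right)} = -9 + \frac{4}{r}$
$D = -2470$ ($D = \left(44 + 51\right) \left(-30 + 4\right) = 95 \left(-26\right) = -2470$)
$D E{\left(y \right)} = - 2470 \left(-9 + \frac{4}{-5}\right) = - 2470 \left(-9 + 4 \left(- \frac{1}{5}\right)\right) = - 2470 \left(-9 - \frac{4}{5}\right) = \left(-2470\right) \left(- \frac{49}{5}\right) = 24206$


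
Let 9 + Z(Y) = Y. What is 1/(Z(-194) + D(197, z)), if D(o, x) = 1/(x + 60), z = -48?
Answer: -12/2435 ≈ -0.0049281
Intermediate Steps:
Z(Y) = -9 + Y
D(o, x) = 1/(60 + x)
1/(Z(-194) + D(197, z)) = 1/((-9 - 194) + 1/(60 - 48)) = 1/(-203 + 1/12) = 1/(-2435/12) = -12/2435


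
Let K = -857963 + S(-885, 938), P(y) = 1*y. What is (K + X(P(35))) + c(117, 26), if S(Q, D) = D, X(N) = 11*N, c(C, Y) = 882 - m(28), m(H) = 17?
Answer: -855775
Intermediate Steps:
P(y) = y
c(C, Y) = 865 (c(C, Y) = 882 - 1*17 = 882 - 17 = 865)
K = -857025 (K = -857963 + 938 = -857025)
(K + X(P(35))) + c(117, 26) = (-857025 + 11*35) + 865 = (-857025 + 385) + 865 = -856640 + 865 = -855775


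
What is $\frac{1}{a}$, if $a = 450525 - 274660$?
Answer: $\frac{1}{175865} \approx 5.6862 \cdot 10^{-6}$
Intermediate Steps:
$a = 175865$
$\frac{1}{a} = \frac{1}{175865}$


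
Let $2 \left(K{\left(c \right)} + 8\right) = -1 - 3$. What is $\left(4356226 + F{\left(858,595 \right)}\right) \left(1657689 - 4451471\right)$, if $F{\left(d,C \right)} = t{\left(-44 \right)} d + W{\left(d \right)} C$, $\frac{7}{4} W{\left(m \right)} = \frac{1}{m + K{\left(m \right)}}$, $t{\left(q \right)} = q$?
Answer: $- \frac{1278876861174543}{106} \approx -1.2065 \cdot 10^{13}$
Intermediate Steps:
$K{\left(c \right)} = -10$ ($K{\left(c \right)} = -8 + \frac{-1 - 3}{2} = -8 + \frac{1}{2} \left(-4\right) = -8 - 2 = -10$)
$W{\left(m \right)} = \frac{4}{7 \left(-10 + m\right)}$ ($W{\left(m \right)} = \frac{4}{7 \left(m - 10\right)} = \frac{4}{7 \left(-10 + m\right)}$)
$F{\left(d,C \right)} = - 44 d + \frac{4 C}{7 \left(-10 + d\right)}$ ($F{\left(d,C \right)} = - 44 d + \frac{4}{7 \left(-10 + d\right)} C = - 44 d + \frac{4 C}{7 \left(-10 + d\right)}$)
$\left(4356226 + F{\left(858,595 \right)}\right) \left(1657689 - 4451471\right) = \left(4356226 + \frac{4 \left(595 - 66066 \left(-10 + 858\right)\right)}{7 \left(-10 + 858\right)}\right) \left(1657689 - 4451471\right) = \left(4356226 + \frac{4 \left(595 - 66066 \cdot 848\right)}{7 \cdot 848}\right) \left(-2793782\right) = \left(4356226 + \frac{4}{7} \cdot \frac{1}{848} \left(595 - 56023968\right)\right) \left(-2793782\right) = \left(4356226 + \frac{4}{7} \cdot \frac{1}{848} \left(-56023373\right)\right) \left(-2793782\right) = \left(4356226 - \frac{8003339}{212}\right) \left(-2793782\right) = \frac{915516573}{212} \left(-2793782\right) = - \frac{1278876861174543}{106}$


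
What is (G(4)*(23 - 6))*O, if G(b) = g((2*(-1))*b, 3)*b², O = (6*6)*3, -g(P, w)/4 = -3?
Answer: 352512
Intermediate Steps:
g(P, w) = 12 (g(P, w) = -4*(-3) = 12)
O = 108 (O = 36*3 = 108)
G(b) = 12*b²
(G(4)*(23 - 6))*O = ((12*4²)*(23 - 6))*108 = ((12*16)*17)*108 = (192*17)*108 = 3264*108 = 352512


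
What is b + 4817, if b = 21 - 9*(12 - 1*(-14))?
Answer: 4604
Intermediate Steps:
b = -213 (b = 21 - 9*(12 + 14) = 21 - 9*26 = 21 - 234 = -213)
b + 4817 = -213 + 4817 = 4604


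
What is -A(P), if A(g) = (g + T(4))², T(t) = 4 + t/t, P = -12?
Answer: -49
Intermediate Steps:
T(t) = 5 (T(t) = 4 + 1 = 5)
A(g) = (5 + g)² (A(g) = (g + 5)² = (5 + g)²)
-A(P) = -(5 - 12)² = -1*(-7)² = -1*49 = -49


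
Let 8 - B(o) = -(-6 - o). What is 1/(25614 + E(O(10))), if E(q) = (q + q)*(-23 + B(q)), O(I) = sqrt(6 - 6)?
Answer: 1/25614 ≈ 3.9041e-5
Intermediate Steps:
B(o) = 2 - o (B(o) = 8 - (-1)*(-6 - o) = 8 - (6 + o) = 8 + (-6 - o) = 2 - o)
O(I) = 0 (O(I) = sqrt(0) = 0)
E(q) = 2*q*(-21 - q) (E(q) = (q + q)*(-23 + (2 - q)) = (2*q)*(-21 - q) = 2*q*(-21 - q))
1/(25614 + E(O(10))) = 1/(25614 - 2*0*(21 + 0)) = 1/(25614 - 2*0*21) = 1/(25614 + 0) = 1/25614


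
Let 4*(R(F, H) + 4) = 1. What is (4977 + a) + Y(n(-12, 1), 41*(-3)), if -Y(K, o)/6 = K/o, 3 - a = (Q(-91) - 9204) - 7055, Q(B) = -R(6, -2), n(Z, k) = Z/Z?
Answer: 3482589/164 ≈ 21235.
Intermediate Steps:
n(Z, k) = 1
R(F, H) = -15/4 (R(F, H) = -4 + (¼)*1 = -4 + ¼ = -15/4)
Q(B) = 15/4 (Q(B) = -1*(-15/4) = 15/4)
a = 65033/4 (a = 3 - ((15/4 - 9204) - 7055) = 3 - (-36801/4 - 7055) = 3 - 1*(-65021/4) = 3 + 65021/4 = 65033/4 ≈ 16258.)
Y(K, o) = -6*K/o
(4977 + a) + Y(n(-12, 1), 41*(-3)) = (4977 + 65033/4) - 6*1/41*(-3) = 84941/4 - 6*1/(-123) = 84941/4 - 6*1*(-1/123) = 84941/4 + 2/41 = 3482589/164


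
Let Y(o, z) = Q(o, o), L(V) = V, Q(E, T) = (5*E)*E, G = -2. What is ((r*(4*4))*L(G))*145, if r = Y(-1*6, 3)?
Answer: -835200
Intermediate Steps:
Q(E, T) = 5*E**2
Y(o, z) = 5*o**2
r = 180 (r = 5*(-1*6)**2 = 5*(-6)**2 = 5*36 = 180)
((r*(4*4))*L(G))*145 = ((180*(4*4))*(-2))*145 = ((180*16)*(-2))*145 = (2880*(-2))*145 = -5760*145 = -835200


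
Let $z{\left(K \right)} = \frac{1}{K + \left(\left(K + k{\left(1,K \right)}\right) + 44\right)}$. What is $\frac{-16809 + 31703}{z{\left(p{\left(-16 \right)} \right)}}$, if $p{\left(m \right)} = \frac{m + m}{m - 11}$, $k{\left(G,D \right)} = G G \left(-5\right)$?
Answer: $\frac{16636598}{27} \approx 6.1617 \cdot 10^{5}$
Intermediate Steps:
$k{\left(G,D \right)} = - 5 G^{2}$ ($k{\left(G,D \right)} = G^{2} \left(-5\right) = - 5 G^{2}$)
$p{\left(m \right)} = \frac{2 m}{-11 + m}$
$z{\left(K \right)} = \frac{1}{39 + 2 K}$ ($z{\left(K \right)} = \frac{1}{K + \left(\left(K - 5 \cdot 1^{2}\right) + 44\right)} = \frac{1}{K + \left(\left(K - 5\right) + 44\right)} = \frac{1}{K + \left(\left(-5 + K\right) + 44\right)} = \frac{1}{K + \left(39 + K\right)} = \frac{1}{39 + 2 K}$)
$\frac{-16809 + 31703}{z{\left(p{\left(-16 \right)} \right)}} = \frac{-16809 + 31703}{\frac{1}{39 + 2 \cdot 2 \left(-16\right) \frac{1}{-11 - 16}}} = \frac{14894}{\frac{1}{39 + 2 \cdot 2 \left(-16\right) \frac{1}{-27}}} = \frac{14894}{\frac{1}{39 + 2 \cdot 2 \left(-16\right) \left(- \frac{1}{27}\right)}} = \frac{14894}{\frac{1}{39 + 2 \cdot \frac{32}{27}}} = \frac{14894}{\frac{1}{39 + \frac{64}{27}}} = \frac{14894}{\frac{1}{\frac{1117}{27}}} = \frac{14894}{\frac{27}{1117}} = 14894 \cdot \frac{1117}{27} = \frac{16636598}{27}$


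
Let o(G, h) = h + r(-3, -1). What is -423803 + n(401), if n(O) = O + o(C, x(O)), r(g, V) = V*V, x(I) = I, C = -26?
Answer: -423000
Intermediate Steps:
r(g, V) = V²
o(G, h) = 1 + h (o(G, h) = h + (-1)² = h + 1 = 1 + h)
n(O) = 1 + 2*O (n(O) = O + (1 + O) = 1 + 2*O)
-423803 + n(401) = -423803 + (1 + 2*401) = -423803 + (1 + 802) = -423803 + 803 = -423000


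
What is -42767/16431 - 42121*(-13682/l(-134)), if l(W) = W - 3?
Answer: -9469183305061/2251047 ≈ -4.2066e+6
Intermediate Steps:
l(W) = -3 + W
-42767/16431 - 42121*(-13682/l(-134)) = -42767/16431 - 42121*(-13682/(-3 - 134)) = -42767*1/16431 - 42121/((-137*(-1/13682))) = -42767/16431 - 42121/137/13682 = -42767/16431 - 42121*13682/137 = -42767/16431 - 576299522/137 = -9469183305061/2251047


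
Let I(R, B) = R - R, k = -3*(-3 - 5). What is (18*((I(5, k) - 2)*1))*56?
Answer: -2016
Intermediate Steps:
k = 24 (k = -3*(-8) = 24)
I(R, B) = 0
(18*((I(5, k) - 2)*1))*56 = (18*((0 - 2)*1))*56 = (18*(-2*1))*56 = (18*(-2))*56 = -36*56 = -2016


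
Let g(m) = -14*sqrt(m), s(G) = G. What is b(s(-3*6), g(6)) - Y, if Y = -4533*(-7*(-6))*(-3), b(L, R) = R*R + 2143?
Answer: -567839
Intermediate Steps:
b(L, R) = 2143 + R**2 (b(L, R) = R**2 + 2143 = 2143 + R**2)
Y = 571158 (Y = -190386*(-3) = -4533*(-126) = 571158)
b(s(-3*6), g(6)) - Y = (2143 + (-14*sqrt(6))**2) - 1*571158 = (2143 + 1176) - 571158 = 3319 - 571158 = -567839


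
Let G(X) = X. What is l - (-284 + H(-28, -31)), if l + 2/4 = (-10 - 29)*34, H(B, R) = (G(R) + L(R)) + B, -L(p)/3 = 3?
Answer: -1949/2 ≈ -974.50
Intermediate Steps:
L(p) = -9 (L(p) = -3*3 = -9)
H(B, R) = -9 + B + R (H(B, R) = (R - 9) + B = (-9 + R) + B = -9 + B + R)
l = -2653/2 (l = -1/2 + (-10 - 29)*34 = -1/2 - 39*34 = -1/2 - 1326 = -2653/2 ≈ -1326.5)
l - (-284 + H(-28, -31)) = -2653/2 - (-284 + (-9 - 28 - 31)) = -2653/2 - (-284 - 68) = -2653/2 - 1*(-352) = -2653/2 + 352 = -1949/2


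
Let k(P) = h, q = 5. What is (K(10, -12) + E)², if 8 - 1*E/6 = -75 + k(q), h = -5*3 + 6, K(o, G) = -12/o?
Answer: 7584516/25 ≈ 3.0338e+5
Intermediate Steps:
h = -9 (h = -15 + 6 = -9)
k(P) = -9
E = 552 (E = 48 - 6*(-75 - 9) = 48 - 6*(-84) = 48 + 504 = 552)
(K(10, -12) + E)² = (-12/10 + 552)² = (-12*⅒ + 552)² = (-6/5 + 552)² = (2754/5)² = 7584516/25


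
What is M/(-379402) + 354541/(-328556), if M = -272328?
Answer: -22519283057/62327401756 ≈ -0.36131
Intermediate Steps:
M/(-379402) + 354541/(-328556) = -272328/(-379402) + 354541/(-328556) = -272328*(-1/379402) + 354541*(-1/328556) = 136164/189701 - 354541/328556 = -22519283057/62327401756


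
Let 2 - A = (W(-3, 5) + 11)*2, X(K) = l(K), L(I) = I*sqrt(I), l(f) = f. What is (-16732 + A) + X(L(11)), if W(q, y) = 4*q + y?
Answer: -16738 + 11*sqrt(11) ≈ -16702.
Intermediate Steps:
W(q, y) = y + 4*q
L(I) = I**(3/2)
X(K) = K
A = -6 (A = 2 - ((5 + 4*(-3)) + 11)*2 = 2 - ((5 - 12) + 11)*2 = 2 - (-7 + 11)*2 = 2 - 4*2 = 2 - 1*8 = 2 - 8 = -6)
(-16732 + A) + X(L(11)) = (-16732 - 6) + 11**(3/2) = -16738 + 11*sqrt(11)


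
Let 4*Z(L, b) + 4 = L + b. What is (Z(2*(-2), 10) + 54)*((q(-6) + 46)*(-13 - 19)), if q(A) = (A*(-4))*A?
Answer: 170912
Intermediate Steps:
Z(L, b) = -1 + L/4 + b/4 (Z(L, b) = -1 + (L + b)/4 = -1 + (L/4 + b/4) = -1 + L/4 + b/4)
q(A) = -4*A**2 (q(A) = (-4*A)*A = -4*A**2)
(Z(2*(-2), 10) + 54)*((q(-6) + 46)*(-13 - 19)) = ((-1 + (2*(-2))/4 + (1/4)*10) + 54)*((-4*(-6)**2 + 46)*(-13 - 19)) = ((-1 + (1/4)*(-4) + 5/2) + 54)*((-4*36 + 46)*(-32)) = ((-1 - 1 + 5/2) + 54)*((-144 + 46)*(-32)) = (1/2 + 54)*(-98*(-32)) = (109/2)*3136 = 170912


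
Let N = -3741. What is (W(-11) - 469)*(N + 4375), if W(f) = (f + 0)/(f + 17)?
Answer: -895525/3 ≈ -2.9851e+5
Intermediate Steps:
W(f) = f/(17 + f)
(W(-11) - 469)*(N + 4375) = (-11/(17 - 11) - 469)*(-3741 + 4375) = (-11/6 - 469)*634 = -2825/6*634 = -895525/3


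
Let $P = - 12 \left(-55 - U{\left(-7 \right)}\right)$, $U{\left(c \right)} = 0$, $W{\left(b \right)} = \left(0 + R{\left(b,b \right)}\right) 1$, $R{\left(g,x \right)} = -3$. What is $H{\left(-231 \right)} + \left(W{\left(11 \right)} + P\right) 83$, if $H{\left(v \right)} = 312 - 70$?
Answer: $54773$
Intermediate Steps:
$W{\left(b \right)} = -3$ ($W{\left(b \right)} = \left(0 - 3\right) 1 = \left(-3\right) 1 = -3$)
$P = 660$ ($P = - 12 \left(-55 - 0\right) = - 12 \left(-55 + 0\right) = \left(-12\right) \left(-55\right) = 660$)
$H{\left(v \right)} = 242$
$H{\left(-231 \right)} + \left(W{\left(11 \right)} + P\right) 83 = 242 + \left(-3 + 660\right) 83 = 242 + 657 \cdot 83 = 242 + 54531 = 54773$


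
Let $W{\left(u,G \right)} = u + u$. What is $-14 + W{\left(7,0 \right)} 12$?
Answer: $154$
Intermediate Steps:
$W{\left(u,G \right)} = 2 u$
$-14 + W{\left(7,0 \right)} 12 = -14 + 2 \cdot 7 \cdot 12 = -14 + 14 \cdot 12 = -14 + 168 = 154$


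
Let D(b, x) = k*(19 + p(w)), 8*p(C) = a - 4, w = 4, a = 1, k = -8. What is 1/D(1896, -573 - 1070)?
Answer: -1/149 ≈ -0.0067114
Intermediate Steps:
p(C) = -3/8 (p(C) = (1 - 4)/8 = (⅛)*(-3) = -3/8)
D(b, x) = -149 (D(b, x) = -8*(19 - 3/8) = -8*149/8 = -149)
1/D(1896, -573 - 1070) = 1/(-149) = -1/149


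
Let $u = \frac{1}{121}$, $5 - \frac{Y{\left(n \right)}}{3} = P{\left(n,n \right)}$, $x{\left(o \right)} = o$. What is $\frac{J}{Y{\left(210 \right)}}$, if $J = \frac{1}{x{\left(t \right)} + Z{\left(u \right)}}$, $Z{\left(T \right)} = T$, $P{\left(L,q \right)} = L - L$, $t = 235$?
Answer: $\frac{121}{426540} \approx 0.00028368$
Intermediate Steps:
$P{\left(L,q \right)} = 0$
$Y{\left(n \right)} = 15$ ($Y{\left(n \right)} = 15 - 0 = 15 + 0 = 15$)
$u = \frac{1}{121} \approx 0.0082645$
$J = \frac{121}{28436}$ ($J = \frac{1}{235 + \frac{1}{121}} = \frac{1}{\frac{28436}{121}} = \frac{121}{28436} \approx 0.0042552$)
$\frac{J}{Y{\left(210 \right)}} = \frac{121}{28436 \cdot 15} = \frac{121}{28436} \cdot \frac{1}{15} = \frac{121}{426540}$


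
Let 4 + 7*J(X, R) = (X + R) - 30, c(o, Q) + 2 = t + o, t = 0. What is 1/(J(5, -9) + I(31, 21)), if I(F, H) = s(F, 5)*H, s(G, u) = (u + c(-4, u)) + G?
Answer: 7/4372 ≈ 0.0016011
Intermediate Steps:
c(o, Q) = -2 + o (c(o, Q) = -2 + (0 + o) = -2 + o)
J(X, R) = -34/7 + R/7 + X/7 (J(X, R) = -4/7 + ((X + R) - 30)/7 = -4/7 + ((R + X) - 30)/7 = -4/7 + (-30 + R + X)/7 = -4/7 + (-30/7 + R/7 + X/7) = -34/7 + R/7 + X/7)
s(G, u) = -6 + G + u (s(G, u) = (u + (-2 - 4)) + G = (u - 6) + G = (-6 + u) + G = -6 + G + u)
I(F, H) = H*(-1 + F) (I(F, H) = (-6 + F + 5)*H = (-1 + F)*H = H*(-1 + F))
1/(J(5, -9) + I(31, 21)) = 1/((-34/7 + (1/7)*(-9) + (1/7)*5) + 21*(-1 + 31)) = 1/((-34/7 - 9/7 + 5/7) + 21*30) = 1/(-38/7 + 630) = 1/(4372/7) = 7/4372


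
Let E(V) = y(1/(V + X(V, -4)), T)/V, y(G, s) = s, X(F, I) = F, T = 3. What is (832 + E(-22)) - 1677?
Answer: -18593/22 ≈ -845.14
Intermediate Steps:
E(V) = 3/V
(832 + E(-22)) - 1677 = (832 + 3/(-22)) - 1677 = (832 + 3*(-1/22)) - 1677 = (832 - 3/22) - 1677 = 18301/22 - 1677 = -18593/22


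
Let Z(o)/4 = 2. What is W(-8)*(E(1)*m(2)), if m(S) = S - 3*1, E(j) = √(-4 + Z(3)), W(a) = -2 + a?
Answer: 20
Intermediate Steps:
Z(o) = 8 (Z(o) = 4*2 = 8)
E(j) = 2 (E(j) = √(-4 + 8) = √4 = 2)
m(S) = -3 + S (m(S) = S - 3 = -3 + S)
W(-8)*(E(1)*m(2)) = (-2 - 8)*(2*(-3 + 2)) = -20*(-1) = -10*(-2) = 20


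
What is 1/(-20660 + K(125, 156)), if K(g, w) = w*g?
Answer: -1/1160 ≈ -0.00086207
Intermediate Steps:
K(g, w) = g*w
1/(-20660 + K(125, 156)) = 1/(-20660 + 125*156) = 1/(-20660 + 19500) = 1/(-1160) = -1/1160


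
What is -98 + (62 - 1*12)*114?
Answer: 5602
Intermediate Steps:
-98 + (62 - 1*12)*114 = -98 + (62 - 12)*114 = -98 + 50*114 = -98 + 5700 = 5602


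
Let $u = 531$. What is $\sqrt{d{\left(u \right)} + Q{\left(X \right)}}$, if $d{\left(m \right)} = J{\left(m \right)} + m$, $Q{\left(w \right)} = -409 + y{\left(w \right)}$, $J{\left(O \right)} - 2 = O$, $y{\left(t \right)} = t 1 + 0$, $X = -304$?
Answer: $3 \sqrt{39} \approx 18.735$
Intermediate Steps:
$y{\left(t \right)} = t$ ($y{\left(t \right)} = t + 0 = t$)
$J{\left(O \right)} = 2 + O$
$Q{\left(w \right)} = -409 + w$
$d{\left(m \right)} = 2 + 2 m$ ($d{\left(m \right)} = \left(2 + m\right) + m = 2 + 2 m$)
$\sqrt{d{\left(u \right)} + Q{\left(X \right)}} = \sqrt{\left(2 + 2 \cdot 531\right) - 713} = \sqrt{\left(2 + 1062\right) - 713} = \sqrt{1064 - 713} = \sqrt{351} = 3 \sqrt{39}$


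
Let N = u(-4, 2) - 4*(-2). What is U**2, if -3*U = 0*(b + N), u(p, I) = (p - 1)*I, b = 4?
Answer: 0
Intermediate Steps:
u(p, I) = I*(-1 + p) (u(p, I) = (-1 + p)*I = I*(-1 + p))
N = -2 (N = 2*(-1 - 4) - 4*(-2) = 2*(-5) + 8 = -10 + 8 = -2)
U = 0 (U = -0*(4 - 2) = -0*2 = -1/3*0 = 0)
U**2 = 0**2 = 0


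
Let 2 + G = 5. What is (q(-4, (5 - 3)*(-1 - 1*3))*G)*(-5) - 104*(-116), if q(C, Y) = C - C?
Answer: 12064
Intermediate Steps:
G = 3 (G = -2 + 5 = 3)
q(C, Y) = 0
(q(-4, (5 - 3)*(-1 - 1*3))*G)*(-5) - 104*(-116) = (0*3)*(-5) - 104*(-116) = 0*(-5) + 12064 = 0 + 12064 = 12064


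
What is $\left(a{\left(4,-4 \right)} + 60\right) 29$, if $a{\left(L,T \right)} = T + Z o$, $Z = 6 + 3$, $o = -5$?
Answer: $319$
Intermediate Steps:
$Z = 9$
$a{\left(L,T \right)} = -45 + T$ ($a{\left(L,T \right)} = T + 9 \left(-5\right) = T - 45 = -45 + T$)
$\left(a{\left(4,-4 \right)} + 60\right) 29 = \left(\left(-45 - 4\right) + 60\right) 29 = \left(-49 + 60\right) 29 = 11 \cdot 29 = 319$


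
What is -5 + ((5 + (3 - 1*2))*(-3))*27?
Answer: -491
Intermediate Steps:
-5 + ((5 + (3 - 1*2))*(-3))*27 = -5 + ((5 + (3 - 2))*(-3))*27 = -5 + ((5 + 1)*(-3))*27 = -5 + (6*(-3))*27 = -5 - 18*27 = -5 - 486 = -491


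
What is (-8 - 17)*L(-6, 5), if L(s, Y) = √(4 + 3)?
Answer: -25*√7 ≈ -66.144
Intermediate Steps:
L(s, Y) = √7
(-8 - 17)*L(-6, 5) = (-8 - 17)*√7 = -25*√7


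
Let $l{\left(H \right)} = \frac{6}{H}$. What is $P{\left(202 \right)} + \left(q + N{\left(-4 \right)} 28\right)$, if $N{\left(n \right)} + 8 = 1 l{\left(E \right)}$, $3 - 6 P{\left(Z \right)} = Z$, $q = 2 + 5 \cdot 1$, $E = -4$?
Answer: $- \frac{1753}{6} \approx -292.17$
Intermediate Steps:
$q = 7$ ($q = 2 + 5 = 7$)
$P{\left(Z \right)} = \frac{1}{2} - \frac{Z}{6}$
$N{\left(n \right)} = - \frac{19}{2}$ ($N{\left(n \right)} = -8 + 1 \frac{6}{-4} = -8 + 1 \cdot 6 \left(- \frac{1}{4}\right) = -8 + 1 \left(- \frac{3}{2}\right) = -8 - \frac{3}{2} = - \frac{19}{2}$)
$P{\left(202 \right)} + \left(q + N{\left(-4 \right)} 28\right) = \left(\frac{1}{2} - \frac{101}{3}\right) + \left(7 - 266\right) = - \frac{199}{6} - 259 = - \frac{1753}{6}$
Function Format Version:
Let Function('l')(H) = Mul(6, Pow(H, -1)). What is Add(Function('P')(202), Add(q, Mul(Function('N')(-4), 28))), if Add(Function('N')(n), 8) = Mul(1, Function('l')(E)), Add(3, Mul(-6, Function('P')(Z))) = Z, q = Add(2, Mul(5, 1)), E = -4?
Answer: Rational(-1753, 6) ≈ -292.17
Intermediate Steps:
q = 7 (q = Add(2, 5) = 7)
Function('P')(Z) = Add(Rational(1, 2), Mul(Rational(-1, 6), Z))
Function('N')(n) = Rational(-19, 2) (Function('N')(n) = Add(-8, Mul(1, Mul(6, Pow(-4, -1)))) = Add(-8, Mul(1, Mul(6, Rational(-1, 4)))) = Add(-8, Mul(1, Rational(-3, 2))) = Add(-8, Rational(-3, 2)) = Rational(-19, 2))
Add(Function('P')(202), Add(q, Mul(Function('N')(-4), 28))) = Add(Add(Rational(1, 2), Mul(Rational(-1, 6), 202)), Add(7, Mul(Rational(-19, 2), 28))) = Add(Add(Rational(1, 2), Rational(-101, 3)), Add(7, -266)) = Add(Rational(-199, 6), -259) = Rational(-1753, 6)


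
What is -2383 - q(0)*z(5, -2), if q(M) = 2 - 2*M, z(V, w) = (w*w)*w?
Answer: -2367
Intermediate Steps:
z(V, w) = w**3 (z(V, w) = w**2*w = w**3)
-2383 - q(0)*z(5, -2) = -2383 - (2 - 2*0)*(-2)**3 = -2383 - (2 + 0)*(-8) = -2383 - 2*(-8) = -2383 - 1*(-16) = -2383 + 16 = -2367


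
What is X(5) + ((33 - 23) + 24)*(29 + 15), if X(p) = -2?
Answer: 1494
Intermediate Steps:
X(5) + ((33 - 23) + 24)*(29 + 15) = -2 + ((33 - 23) + 24)*(29 + 15) = -2 + (10 + 24)*44 = -2 + 34*44 = -2 + 1496 = 1494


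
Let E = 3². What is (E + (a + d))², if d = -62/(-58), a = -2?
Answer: 54756/841 ≈ 65.108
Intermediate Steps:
d = 31/29 (d = -62*(-1/58) = 31/29 ≈ 1.0690)
E = 9
(E + (a + d))² = (9 + (-2 + 31/29))² = (9 - 27/29)² = (234/29)² = 54756/841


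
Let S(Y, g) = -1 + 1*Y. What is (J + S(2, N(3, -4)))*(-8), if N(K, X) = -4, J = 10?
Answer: -88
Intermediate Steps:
S(Y, g) = -1 + Y
(J + S(2, N(3, -4)))*(-8) = (10 + (-1 + 2))*(-8) = (10 + 1)*(-8) = 11*(-8) = -88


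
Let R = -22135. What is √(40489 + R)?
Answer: √18354 ≈ 135.48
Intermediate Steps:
√(40489 + R) = √(40489 - 22135) = √18354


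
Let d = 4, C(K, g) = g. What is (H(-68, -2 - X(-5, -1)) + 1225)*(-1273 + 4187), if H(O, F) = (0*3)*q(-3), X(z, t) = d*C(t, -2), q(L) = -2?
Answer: 3569650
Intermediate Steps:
X(z, t) = -8 (X(z, t) = 4*(-2) = -8)
H(O, F) = 0 (H(O, F) = (0*3)*(-2) = 0*(-2) = 0)
(H(-68, -2 - X(-5, -1)) + 1225)*(-1273 + 4187) = (0 + 1225)*(-1273 + 4187) = 1225*2914 = 3569650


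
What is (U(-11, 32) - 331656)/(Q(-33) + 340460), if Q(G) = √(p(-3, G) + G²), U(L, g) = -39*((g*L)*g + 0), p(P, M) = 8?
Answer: 36647114400/115913010503 - 107640*√1097/115913010503 ≈ 0.31613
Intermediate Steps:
U(L, g) = -39*L*g² (U(L, g) = -39*((L*g)*g + 0) = -39*(L*g² + 0) = -39*L*g²)
Q(G) = √(8 + G²)
(U(-11, 32) - 331656)/(Q(-33) + 340460) = (-39*(-11)*32² - 331656)/(√(8 + (-33)²) + 340460) = (-39*(-11)*1024 - 331656)/(√(8 + 1089) + 340460) = (439296 - 331656)/(√1097 + 340460) = 107640/(340460 + √1097)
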